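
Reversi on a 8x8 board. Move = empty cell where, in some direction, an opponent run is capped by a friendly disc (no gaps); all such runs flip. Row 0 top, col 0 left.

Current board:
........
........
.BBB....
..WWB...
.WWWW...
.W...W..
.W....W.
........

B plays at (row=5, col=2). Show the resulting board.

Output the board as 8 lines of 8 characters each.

Place B at (5,2); scan 8 dirs for brackets.
Dir NW: opp run (4,1), next='.' -> no flip
Dir N: opp run (4,2) (3,2) capped by B -> flip
Dir NE: opp run (4,3) capped by B -> flip
Dir W: opp run (5,1), next='.' -> no flip
Dir E: first cell '.' (not opp) -> no flip
Dir SW: opp run (6,1), next='.' -> no flip
Dir S: first cell '.' (not opp) -> no flip
Dir SE: first cell '.' (not opp) -> no flip
All flips: (3,2) (4,2) (4,3)

Answer: ........
........
.BBB....
..BWB...
.WBBW...
.WB..W..
.W....W.
........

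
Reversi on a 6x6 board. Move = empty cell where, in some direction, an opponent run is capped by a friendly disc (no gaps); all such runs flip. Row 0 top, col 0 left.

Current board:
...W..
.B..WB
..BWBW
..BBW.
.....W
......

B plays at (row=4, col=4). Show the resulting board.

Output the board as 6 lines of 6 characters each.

Place B at (4,4); scan 8 dirs for brackets.
Dir NW: first cell 'B' (not opp) -> no flip
Dir N: opp run (3,4) capped by B -> flip
Dir NE: first cell '.' (not opp) -> no flip
Dir W: first cell '.' (not opp) -> no flip
Dir E: opp run (4,5), next=edge -> no flip
Dir SW: first cell '.' (not opp) -> no flip
Dir S: first cell '.' (not opp) -> no flip
Dir SE: first cell '.' (not opp) -> no flip
All flips: (3,4)

Answer: ...W..
.B..WB
..BWBW
..BBB.
....BW
......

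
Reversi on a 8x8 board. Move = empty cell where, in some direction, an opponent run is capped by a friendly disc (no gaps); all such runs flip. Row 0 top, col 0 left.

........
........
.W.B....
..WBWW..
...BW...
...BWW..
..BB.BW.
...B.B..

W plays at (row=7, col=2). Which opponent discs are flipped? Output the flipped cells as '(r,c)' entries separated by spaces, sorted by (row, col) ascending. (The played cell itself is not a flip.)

Answer: (6,3)

Derivation:
Dir NW: first cell '.' (not opp) -> no flip
Dir N: opp run (6,2), next='.' -> no flip
Dir NE: opp run (6,3) capped by W -> flip
Dir W: first cell '.' (not opp) -> no flip
Dir E: opp run (7,3), next='.' -> no flip
Dir SW: edge -> no flip
Dir S: edge -> no flip
Dir SE: edge -> no flip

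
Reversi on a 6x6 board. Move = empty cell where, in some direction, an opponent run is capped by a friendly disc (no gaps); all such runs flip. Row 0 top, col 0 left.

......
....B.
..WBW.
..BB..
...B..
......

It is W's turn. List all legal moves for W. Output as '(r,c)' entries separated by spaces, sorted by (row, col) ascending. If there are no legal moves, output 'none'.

(0,3): no bracket -> illegal
(0,4): flips 1 -> legal
(0,5): no bracket -> illegal
(1,2): no bracket -> illegal
(1,3): no bracket -> illegal
(1,5): no bracket -> illegal
(2,1): no bracket -> illegal
(2,5): no bracket -> illegal
(3,1): no bracket -> illegal
(3,4): no bracket -> illegal
(4,1): no bracket -> illegal
(4,2): flips 2 -> legal
(4,4): flips 1 -> legal
(5,2): no bracket -> illegal
(5,3): no bracket -> illegal
(5,4): no bracket -> illegal

Answer: (0,4) (4,2) (4,4)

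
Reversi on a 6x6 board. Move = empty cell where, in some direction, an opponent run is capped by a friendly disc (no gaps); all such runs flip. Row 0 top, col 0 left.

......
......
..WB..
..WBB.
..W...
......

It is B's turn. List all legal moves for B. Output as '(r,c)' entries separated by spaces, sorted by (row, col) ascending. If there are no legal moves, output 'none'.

(1,1): flips 1 -> legal
(1,2): no bracket -> illegal
(1,3): no bracket -> illegal
(2,1): flips 1 -> legal
(3,1): flips 1 -> legal
(4,1): flips 1 -> legal
(4,3): no bracket -> illegal
(5,1): flips 1 -> legal
(5,2): no bracket -> illegal
(5,3): no bracket -> illegal

Answer: (1,1) (2,1) (3,1) (4,1) (5,1)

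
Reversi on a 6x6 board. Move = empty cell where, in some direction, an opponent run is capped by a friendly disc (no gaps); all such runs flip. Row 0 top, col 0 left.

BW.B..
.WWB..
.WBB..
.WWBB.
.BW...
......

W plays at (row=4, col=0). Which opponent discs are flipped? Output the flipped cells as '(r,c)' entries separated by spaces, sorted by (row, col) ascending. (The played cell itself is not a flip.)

Dir NW: edge -> no flip
Dir N: first cell '.' (not opp) -> no flip
Dir NE: first cell 'W' (not opp) -> no flip
Dir W: edge -> no flip
Dir E: opp run (4,1) capped by W -> flip
Dir SW: edge -> no flip
Dir S: first cell '.' (not opp) -> no flip
Dir SE: first cell '.' (not opp) -> no flip

Answer: (4,1)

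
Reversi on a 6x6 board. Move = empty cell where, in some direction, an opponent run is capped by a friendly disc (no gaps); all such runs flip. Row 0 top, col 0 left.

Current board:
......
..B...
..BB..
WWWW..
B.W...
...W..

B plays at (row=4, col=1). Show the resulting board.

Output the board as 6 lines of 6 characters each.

Answer: ......
..B...
..BB..
WWBW..
BBW...
...W..

Derivation:
Place B at (4,1); scan 8 dirs for brackets.
Dir NW: opp run (3,0), next=edge -> no flip
Dir N: opp run (3,1), next='.' -> no flip
Dir NE: opp run (3,2) capped by B -> flip
Dir W: first cell 'B' (not opp) -> no flip
Dir E: opp run (4,2), next='.' -> no flip
Dir SW: first cell '.' (not opp) -> no flip
Dir S: first cell '.' (not opp) -> no flip
Dir SE: first cell '.' (not opp) -> no flip
All flips: (3,2)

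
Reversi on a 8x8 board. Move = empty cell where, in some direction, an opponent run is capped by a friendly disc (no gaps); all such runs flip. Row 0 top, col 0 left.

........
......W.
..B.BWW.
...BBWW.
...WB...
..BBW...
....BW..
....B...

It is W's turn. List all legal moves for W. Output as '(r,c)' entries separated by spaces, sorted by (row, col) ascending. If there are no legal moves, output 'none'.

Answer: (1,3) (1,4) (2,3) (3,2) (4,5) (5,1) (6,1) (6,2) (6,3)

Derivation:
(1,1): no bracket -> illegal
(1,2): no bracket -> illegal
(1,3): flips 1 -> legal
(1,4): flips 3 -> legal
(1,5): no bracket -> illegal
(2,1): no bracket -> illegal
(2,3): flips 2 -> legal
(3,1): no bracket -> illegal
(3,2): flips 2 -> legal
(4,1): no bracket -> illegal
(4,2): no bracket -> illegal
(4,5): flips 1 -> legal
(5,1): flips 2 -> legal
(5,5): no bracket -> illegal
(6,1): flips 1 -> legal
(6,2): flips 2 -> legal
(6,3): flips 2 -> legal
(7,3): no bracket -> illegal
(7,5): no bracket -> illegal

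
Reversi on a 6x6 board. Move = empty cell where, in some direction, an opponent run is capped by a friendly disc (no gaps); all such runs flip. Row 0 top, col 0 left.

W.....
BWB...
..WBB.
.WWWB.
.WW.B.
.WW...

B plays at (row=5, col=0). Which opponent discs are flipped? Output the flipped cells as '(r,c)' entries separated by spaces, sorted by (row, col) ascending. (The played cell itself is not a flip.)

Answer: (3,2) (4,1)

Derivation:
Dir NW: edge -> no flip
Dir N: first cell '.' (not opp) -> no flip
Dir NE: opp run (4,1) (3,2) capped by B -> flip
Dir W: edge -> no flip
Dir E: opp run (5,1) (5,2), next='.' -> no flip
Dir SW: edge -> no flip
Dir S: edge -> no flip
Dir SE: edge -> no flip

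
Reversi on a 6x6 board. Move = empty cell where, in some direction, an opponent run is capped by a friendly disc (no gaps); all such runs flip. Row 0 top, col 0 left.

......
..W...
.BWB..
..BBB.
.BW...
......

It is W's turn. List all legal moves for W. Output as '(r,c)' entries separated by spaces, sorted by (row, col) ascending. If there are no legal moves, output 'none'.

(1,0): no bracket -> illegal
(1,1): no bracket -> illegal
(1,3): no bracket -> illegal
(1,4): no bracket -> illegal
(2,0): flips 1 -> legal
(2,4): flips 2 -> legal
(2,5): no bracket -> illegal
(3,0): flips 1 -> legal
(3,1): no bracket -> illegal
(3,5): no bracket -> illegal
(4,0): flips 1 -> legal
(4,3): no bracket -> illegal
(4,4): flips 1 -> legal
(4,5): flips 2 -> legal
(5,0): no bracket -> illegal
(5,1): no bracket -> illegal
(5,2): no bracket -> illegal

Answer: (2,0) (2,4) (3,0) (4,0) (4,4) (4,5)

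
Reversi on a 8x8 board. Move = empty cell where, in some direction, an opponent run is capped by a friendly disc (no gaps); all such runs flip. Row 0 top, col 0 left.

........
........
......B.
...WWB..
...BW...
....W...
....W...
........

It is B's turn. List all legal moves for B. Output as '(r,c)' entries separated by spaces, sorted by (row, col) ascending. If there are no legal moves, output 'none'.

(2,2): no bracket -> illegal
(2,3): flips 1 -> legal
(2,4): no bracket -> illegal
(2,5): flips 1 -> legal
(3,2): flips 2 -> legal
(4,2): no bracket -> illegal
(4,5): flips 1 -> legal
(5,3): flips 1 -> legal
(5,5): no bracket -> illegal
(6,3): no bracket -> illegal
(6,5): flips 1 -> legal
(7,3): no bracket -> illegal
(7,4): no bracket -> illegal
(7,5): no bracket -> illegal

Answer: (2,3) (2,5) (3,2) (4,5) (5,3) (6,5)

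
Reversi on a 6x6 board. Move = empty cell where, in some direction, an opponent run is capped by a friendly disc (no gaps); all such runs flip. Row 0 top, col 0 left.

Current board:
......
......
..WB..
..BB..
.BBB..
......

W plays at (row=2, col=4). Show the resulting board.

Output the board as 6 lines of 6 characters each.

Place W at (2,4); scan 8 dirs for brackets.
Dir NW: first cell '.' (not opp) -> no flip
Dir N: first cell '.' (not opp) -> no flip
Dir NE: first cell '.' (not opp) -> no flip
Dir W: opp run (2,3) capped by W -> flip
Dir E: first cell '.' (not opp) -> no flip
Dir SW: opp run (3,3) (4,2), next='.' -> no flip
Dir S: first cell '.' (not opp) -> no flip
Dir SE: first cell '.' (not opp) -> no flip
All flips: (2,3)

Answer: ......
......
..WWW.
..BB..
.BBB..
......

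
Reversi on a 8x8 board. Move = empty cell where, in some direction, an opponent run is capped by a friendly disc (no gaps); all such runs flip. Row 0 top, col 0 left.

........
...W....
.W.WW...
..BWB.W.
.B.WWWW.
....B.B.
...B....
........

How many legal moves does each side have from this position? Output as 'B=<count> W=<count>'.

-- B to move --
(0,2): no bracket -> illegal
(0,3): no bracket -> illegal
(0,4): no bracket -> illegal
(1,0): flips 1 -> legal
(1,1): no bracket -> illegal
(1,2): flips 1 -> legal
(1,4): flips 2 -> legal
(1,5): no bracket -> illegal
(2,0): no bracket -> illegal
(2,2): no bracket -> illegal
(2,5): no bracket -> illegal
(2,6): flips 2 -> legal
(2,7): flips 2 -> legal
(3,0): no bracket -> illegal
(3,1): no bracket -> illegal
(3,5): no bracket -> illegal
(3,7): no bracket -> illegal
(4,2): no bracket -> illegal
(4,7): no bracket -> illegal
(5,2): flips 1 -> legal
(5,3): no bracket -> illegal
(5,5): no bracket -> illegal
(5,7): no bracket -> illegal
B mobility = 6
-- W to move --
(2,2): no bracket -> illegal
(2,5): flips 1 -> legal
(3,0): no bracket -> illegal
(3,1): flips 1 -> legal
(3,5): flips 1 -> legal
(4,0): no bracket -> illegal
(4,2): no bracket -> illegal
(4,7): no bracket -> illegal
(5,0): flips 2 -> legal
(5,1): no bracket -> illegal
(5,2): no bracket -> illegal
(5,3): no bracket -> illegal
(5,5): no bracket -> illegal
(5,7): no bracket -> illegal
(6,2): no bracket -> illegal
(6,4): flips 1 -> legal
(6,5): flips 1 -> legal
(6,6): flips 1 -> legal
(6,7): flips 1 -> legal
(7,2): flips 2 -> legal
(7,3): no bracket -> illegal
(7,4): no bracket -> illegal
W mobility = 9

Answer: B=6 W=9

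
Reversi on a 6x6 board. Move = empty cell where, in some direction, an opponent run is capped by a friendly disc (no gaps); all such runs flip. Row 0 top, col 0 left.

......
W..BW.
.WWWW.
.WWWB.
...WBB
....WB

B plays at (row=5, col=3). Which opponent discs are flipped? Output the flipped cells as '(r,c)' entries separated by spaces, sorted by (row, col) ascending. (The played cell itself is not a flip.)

Dir NW: first cell '.' (not opp) -> no flip
Dir N: opp run (4,3) (3,3) (2,3) capped by B -> flip
Dir NE: first cell 'B' (not opp) -> no flip
Dir W: first cell '.' (not opp) -> no flip
Dir E: opp run (5,4) capped by B -> flip
Dir SW: edge -> no flip
Dir S: edge -> no flip
Dir SE: edge -> no flip

Answer: (2,3) (3,3) (4,3) (5,4)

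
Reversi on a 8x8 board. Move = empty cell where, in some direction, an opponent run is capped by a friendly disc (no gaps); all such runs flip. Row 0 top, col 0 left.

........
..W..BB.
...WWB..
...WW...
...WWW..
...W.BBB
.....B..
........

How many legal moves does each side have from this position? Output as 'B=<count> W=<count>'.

Answer: B=5 W=6

Derivation:
-- B to move --
(0,1): flips 4 -> legal
(0,2): no bracket -> illegal
(0,3): no bracket -> illegal
(1,1): no bracket -> illegal
(1,3): no bracket -> illegal
(1,4): no bracket -> illegal
(2,1): no bracket -> illegal
(2,2): flips 4 -> legal
(3,2): no bracket -> illegal
(3,5): flips 1 -> legal
(3,6): no bracket -> illegal
(4,2): flips 2 -> legal
(4,6): no bracket -> illegal
(5,2): flips 2 -> legal
(5,4): no bracket -> illegal
(6,2): no bracket -> illegal
(6,3): no bracket -> illegal
(6,4): no bracket -> illegal
B mobility = 5
-- W to move --
(0,4): no bracket -> illegal
(0,5): no bracket -> illegal
(0,6): flips 1 -> legal
(0,7): flips 2 -> legal
(1,4): no bracket -> illegal
(1,7): no bracket -> illegal
(2,6): flips 1 -> legal
(2,7): no bracket -> illegal
(3,5): no bracket -> illegal
(3,6): no bracket -> illegal
(4,6): no bracket -> illegal
(4,7): no bracket -> illegal
(5,4): no bracket -> illegal
(6,4): no bracket -> illegal
(6,6): flips 1 -> legal
(6,7): flips 1 -> legal
(7,4): no bracket -> illegal
(7,5): flips 2 -> legal
(7,6): no bracket -> illegal
W mobility = 6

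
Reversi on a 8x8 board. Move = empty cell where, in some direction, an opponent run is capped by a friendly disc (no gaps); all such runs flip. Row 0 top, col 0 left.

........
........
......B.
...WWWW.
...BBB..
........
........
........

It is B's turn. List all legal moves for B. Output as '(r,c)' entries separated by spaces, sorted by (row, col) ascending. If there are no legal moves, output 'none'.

(2,2): flips 1 -> legal
(2,3): flips 2 -> legal
(2,4): flips 1 -> legal
(2,5): flips 2 -> legal
(2,7): flips 1 -> legal
(3,2): no bracket -> illegal
(3,7): no bracket -> illegal
(4,2): no bracket -> illegal
(4,6): flips 1 -> legal
(4,7): no bracket -> illegal

Answer: (2,2) (2,3) (2,4) (2,5) (2,7) (4,6)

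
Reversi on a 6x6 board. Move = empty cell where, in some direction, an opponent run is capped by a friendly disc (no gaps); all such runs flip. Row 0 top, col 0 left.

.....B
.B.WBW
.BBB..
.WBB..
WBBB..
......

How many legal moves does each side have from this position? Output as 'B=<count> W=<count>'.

-- B to move --
(0,2): no bracket -> illegal
(0,3): flips 1 -> legal
(0,4): flips 1 -> legal
(1,2): flips 1 -> legal
(2,0): flips 1 -> legal
(2,4): no bracket -> illegal
(2,5): flips 1 -> legal
(3,0): flips 1 -> legal
(5,0): no bracket -> illegal
(5,1): no bracket -> illegal
B mobility = 6
-- W to move --
(0,0): no bracket -> illegal
(0,1): flips 2 -> legal
(0,2): no bracket -> illegal
(0,3): no bracket -> illegal
(0,4): no bracket -> illegal
(1,0): no bracket -> illegal
(1,2): no bracket -> illegal
(2,0): no bracket -> illegal
(2,4): no bracket -> illegal
(2,5): no bracket -> illegal
(3,0): no bracket -> illegal
(3,4): flips 2 -> legal
(4,4): flips 3 -> legal
(5,0): no bracket -> illegal
(5,1): flips 1 -> legal
(5,2): no bracket -> illegal
(5,3): flips 4 -> legal
(5,4): no bracket -> illegal
W mobility = 5

Answer: B=6 W=5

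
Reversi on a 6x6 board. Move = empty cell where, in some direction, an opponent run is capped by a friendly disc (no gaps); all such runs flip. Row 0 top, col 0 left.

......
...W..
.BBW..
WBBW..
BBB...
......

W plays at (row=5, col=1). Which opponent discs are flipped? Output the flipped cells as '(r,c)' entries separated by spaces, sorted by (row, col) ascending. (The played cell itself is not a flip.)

Answer: (4,2)

Derivation:
Dir NW: opp run (4,0), next=edge -> no flip
Dir N: opp run (4,1) (3,1) (2,1), next='.' -> no flip
Dir NE: opp run (4,2) capped by W -> flip
Dir W: first cell '.' (not opp) -> no flip
Dir E: first cell '.' (not opp) -> no flip
Dir SW: edge -> no flip
Dir S: edge -> no flip
Dir SE: edge -> no flip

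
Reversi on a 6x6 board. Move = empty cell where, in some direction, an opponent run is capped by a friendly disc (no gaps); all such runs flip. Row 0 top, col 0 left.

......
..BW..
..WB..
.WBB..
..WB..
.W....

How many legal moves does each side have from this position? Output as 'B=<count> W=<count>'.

Answer: B=7 W=6

Derivation:
-- B to move --
(0,2): no bracket -> illegal
(0,3): flips 1 -> legal
(0,4): no bracket -> illegal
(1,1): flips 1 -> legal
(1,4): flips 1 -> legal
(2,0): no bracket -> illegal
(2,1): flips 1 -> legal
(2,4): no bracket -> illegal
(3,0): flips 1 -> legal
(4,0): no bracket -> illegal
(4,1): flips 1 -> legal
(5,0): no bracket -> illegal
(5,2): flips 1 -> legal
(5,3): no bracket -> illegal
B mobility = 7
-- W to move --
(0,1): no bracket -> illegal
(0,2): flips 1 -> legal
(0,3): no bracket -> illegal
(1,1): flips 1 -> legal
(1,4): no bracket -> illegal
(2,1): no bracket -> illegal
(2,4): flips 2 -> legal
(3,4): flips 2 -> legal
(4,1): no bracket -> illegal
(4,4): flips 2 -> legal
(5,2): no bracket -> illegal
(5,3): flips 3 -> legal
(5,4): no bracket -> illegal
W mobility = 6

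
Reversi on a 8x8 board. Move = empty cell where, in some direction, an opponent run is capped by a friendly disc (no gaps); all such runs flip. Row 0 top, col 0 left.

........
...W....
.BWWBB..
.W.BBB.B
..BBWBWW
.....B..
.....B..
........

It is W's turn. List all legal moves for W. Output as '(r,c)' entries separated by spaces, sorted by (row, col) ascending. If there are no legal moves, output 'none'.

Answer: (1,1) (1,4) (2,0) (2,6) (2,7) (4,1) (5,3) (5,6) (6,4) (6,6)

Derivation:
(1,0): no bracket -> illegal
(1,1): flips 1 -> legal
(1,2): no bracket -> illegal
(1,4): flips 2 -> legal
(1,5): no bracket -> illegal
(1,6): no bracket -> illegal
(2,0): flips 1 -> legal
(2,6): flips 3 -> legal
(2,7): flips 1 -> legal
(3,0): no bracket -> illegal
(3,2): no bracket -> illegal
(3,6): no bracket -> illegal
(4,1): flips 2 -> legal
(5,1): no bracket -> illegal
(5,2): no bracket -> illegal
(5,3): flips 3 -> legal
(5,4): no bracket -> illegal
(5,6): flips 2 -> legal
(6,4): flips 1 -> legal
(6,6): flips 1 -> legal
(7,4): no bracket -> illegal
(7,5): no bracket -> illegal
(7,6): no bracket -> illegal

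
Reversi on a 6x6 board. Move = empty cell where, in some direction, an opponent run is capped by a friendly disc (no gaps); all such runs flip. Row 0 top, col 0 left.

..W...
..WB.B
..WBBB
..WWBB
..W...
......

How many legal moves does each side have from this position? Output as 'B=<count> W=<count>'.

-- B to move --
(0,1): flips 1 -> legal
(0,3): no bracket -> illegal
(1,1): flips 1 -> legal
(2,1): flips 1 -> legal
(3,1): flips 3 -> legal
(4,1): flips 1 -> legal
(4,3): flips 1 -> legal
(4,4): no bracket -> illegal
(5,1): flips 2 -> legal
(5,2): no bracket -> illegal
(5,3): no bracket -> illegal
B mobility = 7
-- W to move --
(0,3): flips 2 -> legal
(0,4): flips 1 -> legal
(0,5): no bracket -> illegal
(1,4): flips 2 -> legal
(4,3): no bracket -> illegal
(4,4): no bracket -> illegal
(4,5): flips 2 -> legal
W mobility = 4

Answer: B=7 W=4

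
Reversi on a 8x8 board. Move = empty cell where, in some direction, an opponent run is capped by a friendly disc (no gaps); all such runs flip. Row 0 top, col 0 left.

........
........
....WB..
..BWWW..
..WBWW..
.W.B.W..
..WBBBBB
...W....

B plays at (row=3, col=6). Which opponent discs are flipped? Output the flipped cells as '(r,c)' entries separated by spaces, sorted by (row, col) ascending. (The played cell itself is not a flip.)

Dir NW: first cell 'B' (not opp) -> no flip
Dir N: first cell '.' (not opp) -> no flip
Dir NE: first cell '.' (not opp) -> no flip
Dir W: opp run (3,5) (3,4) (3,3) capped by B -> flip
Dir E: first cell '.' (not opp) -> no flip
Dir SW: opp run (4,5), next='.' -> no flip
Dir S: first cell '.' (not opp) -> no flip
Dir SE: first cell '.' (not opp) -> no flip

Answer: (3,3) (3,4) (3,5)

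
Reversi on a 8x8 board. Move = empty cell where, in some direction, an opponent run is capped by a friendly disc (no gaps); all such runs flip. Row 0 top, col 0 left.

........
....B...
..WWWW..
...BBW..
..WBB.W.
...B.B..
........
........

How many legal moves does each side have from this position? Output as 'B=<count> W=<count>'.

-- B to move --
(1,1): flips 1 -> legal
(1,2): flips 1 -> legal
(1,3): flips 1 -> legal
(1,5): flips 1 -> legal
(1,6): flips 1 -> legal
(2,1): no bracket -> illegal
(2,6): flips 1 -> legal
(3,1): flips 1 -> legal
(3,2): flips 1 -> legal
(3,6): flips 2 -> legal
(3,7): flips 1 -> legal
(4,1): flips 1 -> legal
(4,5): no bracket -> illegal
(4,7): no bracket -> illegal
(5,1): flips 1 -> legal
(5,2): no bracket -> illegal
(5,6): no bracket -> illegal
(5,7): no bracket -> illegal
B mobility = 12
-- W to move --
(0,3): flips 1 -> legal
(0,4): flips 1 -> legal
(0,5): flips 1 -> legal
(1,3): no bracket -> illegal
(1,5): no bracket -> illegal
(3,2): flips 2 -> legal
(4,5): flips 3 -> legal
(5,2): flips 2 -> legal
(5,4): flips 2 -> legal
(5,6): no bracket -> illegal
(6,2): flips 2 -> legal
(6,3): flips 3 -> legal
(6,4): flips 2 -> legal
(6,5): no bracket -> illegal
(6,6): flips 3 -> legal
W mobility = 11

Answer: B=12 W=11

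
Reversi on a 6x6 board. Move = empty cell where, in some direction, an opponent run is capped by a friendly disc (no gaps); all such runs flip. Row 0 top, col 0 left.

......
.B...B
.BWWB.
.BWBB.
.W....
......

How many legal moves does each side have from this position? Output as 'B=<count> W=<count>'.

-- B to move --
(1,2): flips 1 -> legal
(1,3): flips 2 -> legal
(1,4): no bracket -> illegal
(3,0): no bracket -> illegal
(4,0): no bracket -> illegal
(4,2): no bracket -> illegal
(4,3): flips 1 -> legal
(5,0): no bracket -> illegal
(5,1): flips 1 -> legal
(5,2): no bracket -> illegal
B mobility = 4
-- W to move --
(0,0): flips 1 -> legal
(0,1): flips 3 -> legal
(0,2): no bracket -> illegal
(0,4): no bracket -> illegal
(0,5): no bracket -> illegal
(1,0): flips 1 -> legal
(1,2): no bracket -> illegal
(1,3): no bracket -> illegal
(1,4): no bracket -> illegal
(2,0): flips 1 -> legal
(2,5): flips 1 -> legal
(3,0): flips 1 -> legal
(3,5): flips 2 -> legal
(4,0): flips 1 -> legal
(4,2): no bracket -> illegal
(4,3): flips 1 -> legal
(4,4): flips 1 -> legal
(4,5): flips 1 -> legal
W mobility = 11

Answer: B=4 W=11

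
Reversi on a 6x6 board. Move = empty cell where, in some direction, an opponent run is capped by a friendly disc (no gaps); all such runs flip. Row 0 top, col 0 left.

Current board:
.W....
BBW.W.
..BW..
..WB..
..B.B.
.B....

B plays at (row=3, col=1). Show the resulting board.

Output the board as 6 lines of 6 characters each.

Answer: .W....
BBW.W.
..BW..
.BBB..
..B.B.
.B....

Derivation:
Place B at (3,1); scan 8 dirs for brackets.
Dir NW: first cell '.' (not opp) -> no flip
Dir N: first cell '.' (not opp) -> no flip
Dir NE: first cell 'B' (not opp) -> no flip
Dir W: first cell '.' (not opp) -> no flip
Dir E: opp run (3,2) capped by B -> flip
Dir SW: first cell '.' (not opp) -> no flip
Dir S: first cell '.' (not opp) -> no flip
Dir SE: first cell 'B' (not opp) -> no flip
All flips: (3,2)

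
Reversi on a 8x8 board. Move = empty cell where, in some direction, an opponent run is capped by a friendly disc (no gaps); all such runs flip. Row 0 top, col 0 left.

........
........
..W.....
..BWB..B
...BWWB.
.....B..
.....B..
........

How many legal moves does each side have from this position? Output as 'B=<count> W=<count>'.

-- B to move --
(1,1): flips 3 -> legal
(1,2): flips 1 -> legal
(1,3): no bracket -> illegal
(2,1): no bracket -> illegal
(2,3): flips 1 -> legal
(2,4): no bracket -> illegal
(3,1): no bracket -> illegal
(3,5): flips 1 -> legal
(3,6): no bracket -> illegal
(4,2): no bracket -> illegal
(5,3): no bracket -> illegal
(5,4): flips 1 -> legal
(5,6): flips 1 -> legal
B mobility = 6
-- W to move --
(2,1): no bracket -> illegal
(2,3): flips 1 -> legal
(2,4): flips 1 -> legal
(2,5): no bracket -> illegal
(2,6): no bracket -> illegal
(2,7): no bracket -> illegal
(3,1): flips 1 -> legal
(3,5): flips 1 -> legal
(3,6): no bracket -> illegal
(4,1): no bracket -> illegal
(4,2): flips 2 -> legal
(4,7): flips 1 -> legal
(5,2): no bracket -> illegal
(5,3): flips 1 -> legal
(5,4): no bracket -> illegal
(5,6): no bracket -> illegal
(5,7): no bracket -> illegal
(6,4): no bracket -> illegal
(6,6): flips 1 -> legal
(7,4): no bracket -> illegal
(7,5): flips 2 -> legal
(7,6): no bracket -> illegal
W mobility = 9

Answer: B=6 W=9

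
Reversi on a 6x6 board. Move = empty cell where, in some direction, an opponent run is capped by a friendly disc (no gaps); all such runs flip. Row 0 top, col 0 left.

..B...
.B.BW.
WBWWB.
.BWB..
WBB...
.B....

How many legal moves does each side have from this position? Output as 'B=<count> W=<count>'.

Answer: B=5 W=13

Derivation:
-- B to move --
(0,3): no bracket -> illegal
(0,4): flips 1 -> legal
(0,5): flips 3 -> legal
(1,0): no bracket -> illegal
(1,2): flips 2 -> legal
(1,5): flips 1 -> legal
(2,5): no bracket -> illegal
(3,0): no bracket -> illegal
(3,4): no bracket -> illegal
(4,3): flips 1 -> legal
(5,0): no bracket -> illegal
B mobility = 5
-- W to move --
(0,0): flips 1 -> legal
(0,1): no bracket -> illegal
(0,3): flips 1 -> legal
(0,4): flips 1 -> legal
(1,0): flips 1 -> legal
(1,2): flips 1 -> legal
(1,5): no bracket -> illegal
(2,5): flips 1 -> legal
(3,0): flips 1 -> legal
(3,4): flips 2 -> legal
(3,5): no bracket -> illegal
(4,3): flips 3 -> legal
(4,4): flips 1 -> legal
(5,0): flips 1 -> legal
(5,2): flips 1 -> legal
(5,3): flips 2 -> legal
W mobility = 13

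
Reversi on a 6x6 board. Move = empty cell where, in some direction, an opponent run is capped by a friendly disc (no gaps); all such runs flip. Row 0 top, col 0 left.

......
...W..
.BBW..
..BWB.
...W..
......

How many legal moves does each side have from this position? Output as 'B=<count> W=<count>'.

Answer: B=7 W=8

Derivation:
-- B to move --
(0,2): no bracket -> illegal
(0,3): no bracket -> illegal
(0,4): flips 1 -> legal
(1,2): flips 1 -> legal
(1,4): flips 1 -> legal
(2,4): flips 1 -> legal
(4,2): no bracket -> illegal
(4,4): flips 1 -> legal
(5,2): flips 1 -> legal
(5,3): no bracket -> illegal
(5,4): flips 1 -> legal
B mobility = 7
-- W to move --
(1,0): flips 2 -> legal
(1,1): flips 1 -> legal
(1,2): no bracket -> illegal
(2,0): flips 2 -> legal
(2,4): no bracket -> illegal
(2,5): flips 1 -> legal
(3,0): no bracket -> illegal
(3,1): flips 2 -> legal
(3,5): flips 1 -> legal
(4,1): flips 1 -> legal
(4,2): no bracket -> illegal
(4,4): no bracket -> illegal
(4,5): flips 1 -> legal
W mobility = 8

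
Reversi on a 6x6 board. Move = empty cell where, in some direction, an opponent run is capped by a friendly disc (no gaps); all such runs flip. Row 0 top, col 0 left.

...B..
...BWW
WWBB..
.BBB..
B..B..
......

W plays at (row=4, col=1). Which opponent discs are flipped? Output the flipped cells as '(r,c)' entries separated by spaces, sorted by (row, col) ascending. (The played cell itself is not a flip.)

Dir NW: first cell '.' (not opp) -> no flip
Dir N: opp run (3,1) capped by W -> flip
Dir NE: opp run (3,2) (2,3) capped by W -> flip
Dir W: opp run (4,0), next=edge -> no flip
Dir E: first cell '.' (not opp) -> no flip
Dir SW: first cell '.' (not opp) -> no flip
Dir S: first cell '.' (not opp) -> no flip
Dir SE: first cell '.' (not opp) -> no flip

Answer: (2,3) (3,1) (3,2)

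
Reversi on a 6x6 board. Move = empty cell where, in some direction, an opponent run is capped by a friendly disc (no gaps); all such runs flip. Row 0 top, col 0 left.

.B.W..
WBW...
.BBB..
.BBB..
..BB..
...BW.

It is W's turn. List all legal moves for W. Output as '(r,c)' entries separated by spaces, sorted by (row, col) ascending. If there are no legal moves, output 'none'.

Answer: (3,0) (3,4) (5,2)

Derivation:
(0,0): no bracket -> illegal
(0,2): no bracket -> illegal
(1,3): no bracket -> illegal
(1,4): no bracket -> illegal
(2,0): no bracket -> illegal
(2,4): no bracket -> illegal
(3,0): flips 1 -> legal
(3,4): flips 1 -> legal
(4,0): no bracket -> illegal
(4,1): no bracket -> illegal
(4,4): no bracket -> illegal
(5,1): no bracket -> illegal
(5,2): flips 4 -> legal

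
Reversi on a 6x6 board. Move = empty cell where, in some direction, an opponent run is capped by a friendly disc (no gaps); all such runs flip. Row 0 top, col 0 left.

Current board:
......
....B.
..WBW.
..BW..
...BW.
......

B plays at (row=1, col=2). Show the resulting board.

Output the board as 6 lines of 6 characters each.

Place B at (1,2); scan 8 dirs for brackets.
Dir NW: first cell '.' (not opp) -> no flip
Dir N: first cell '.' (not opp) -> no flip
Dir NE: first cell '.' (not opp) -> no flip
Dir W: first cell '.' (not opp) -> no flip
Dir E: first cell '.' (not opp) -> no flip
Dir SW: first cell '.' (not opp) -> no flip
Dir S: opp run (2,2) capped by B -> flip
Dir SE: first cell 'B' (not opp) -> no flip
All flips: (2,2)

Answer: ......
..B.B.
..BBW.
..BW..
...BW.
......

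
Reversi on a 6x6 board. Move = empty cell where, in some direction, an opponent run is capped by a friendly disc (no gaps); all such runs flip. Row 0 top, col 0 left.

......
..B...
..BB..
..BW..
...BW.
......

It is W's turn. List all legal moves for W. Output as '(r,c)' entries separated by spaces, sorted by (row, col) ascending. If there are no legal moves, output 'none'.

(0,1): no bracket -> illegal
(0,2): no bracket -> illegal
(0,3): no bracket -> illegal
(1,1): flips 1 -> legal
(1,3): flips 1 -> legal
(1,4): no bracket -> illegal
(2,1): no bracket -> illegal
(2,4): no bracket -> illegal
(3,1): flips 1 -> legal
(3,4): no bracket -> illegal
(4,1): no bracket -> illegal
(4,2): flips 1 -> legal
(5,2): no bracket -> illegal
(5,3): flips 1 -> legal
(5,4): no bracket -> illegal

Answer: (1,1) (1,3) (3,1) (4,2) (5,3)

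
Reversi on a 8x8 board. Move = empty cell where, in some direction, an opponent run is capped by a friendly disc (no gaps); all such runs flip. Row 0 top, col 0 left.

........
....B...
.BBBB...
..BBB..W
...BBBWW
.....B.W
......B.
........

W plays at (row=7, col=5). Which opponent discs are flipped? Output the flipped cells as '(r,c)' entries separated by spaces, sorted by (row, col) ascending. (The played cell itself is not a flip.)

Answer: (6,6)

Derivation:
Dir NW: first cell '.' (not opp) -> no flip
Dir N: first cell '.' (not opp) -> no flip
Dir NE: opp run (6,6) capped by W -> flip
Dir W: first cell '.' (not opp) -> no flip
Dir E: first cell '.' (not opp) -> no flip
Dir SW: edge -> no flip
Dir S: edge -> no flip
Dir SE: edge -> no flip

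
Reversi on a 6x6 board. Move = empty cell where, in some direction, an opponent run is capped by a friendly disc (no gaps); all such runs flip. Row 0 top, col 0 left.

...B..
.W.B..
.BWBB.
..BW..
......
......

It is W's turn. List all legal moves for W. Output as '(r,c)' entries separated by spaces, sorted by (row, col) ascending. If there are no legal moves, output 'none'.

(0,2): no bracket -> illegal
(0,4): flips 1 -> legal
(1,0): no bracket -> illegal
(1,2): no bracket -> illegal
(1,4): no bracket -> illegal
(1,5): flips 1 -> legal
(2,0): flips 1 -> legal
(2,5): flips 2 -> legal
(3,0): no bracket -> illegal
(3,1): flips 2 -> legal
(3,4): no bracket -> illegal
(3,5): no bracket -> illegal
(4,1): no bracket -> illegal
(4,2): flips 1 -> legal
(4,3): no bracket -> illegal

Answer: (0,4) (1,5) (2,0) (2,5) (3,1) (4,2)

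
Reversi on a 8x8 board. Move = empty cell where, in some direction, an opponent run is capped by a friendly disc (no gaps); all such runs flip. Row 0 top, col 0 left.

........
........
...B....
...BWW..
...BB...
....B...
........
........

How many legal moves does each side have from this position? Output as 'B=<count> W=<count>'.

Answer: B=5 W=5

Derivation:
-- B to move --
(2,4): flips 1 -> legal
(2,5): flips 1 -> legal
(2,6): flips 1 -> legal
(3,6): flips 2 -> legal
(4,5): flips 1 -> legal
(4,6): no bracket -> illegal
B mobility = 5
-- W to move --
(1,2): flips 1 -> legal
(1,3): no bracket -> illegal
(1,4): no bracket -> illegal
(2,2): no bracket -> illegal
(2,4): no bracket -> illegal
(3,2): flips 1 -> legal
(4,2): no bracket -> illegal
(4,5): no bracket -> illegal
(5,2): flips 1 -> legal
(5,3): flips 1 -> legal
(5,5): no bracket -> illegal
(6,3): no bracket -> illegal
(6,4): flips 2 -> legal
(6,5): no bracket -> illegal
W mobility = 5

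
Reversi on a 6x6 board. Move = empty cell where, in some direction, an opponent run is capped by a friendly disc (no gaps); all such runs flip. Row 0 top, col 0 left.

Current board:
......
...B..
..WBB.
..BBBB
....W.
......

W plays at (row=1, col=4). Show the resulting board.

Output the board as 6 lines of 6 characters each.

Answer: ......
...BW.
..WBW.
..BBWB
....W.
......

Derivation:
Place W at (1,4); scan 8 dirs for brackets.
Dir NW: first cell '.' (not opp) -> no flip
Dir N: first cell '.' (not opp) -> no flip
Dir NE: first cell '.' (not opp) -> no flip
Dir W: opp run (1,3), next='.' -> no flip
Dir E: first cell '.' (not opp) -> no flip
Dir SW: opp run (2,3) (3,2), next='.' -> no flip
Dir S: opp run (2,4) (3,4) capped by W -> flip
Dir SE: first cell '.' (not opp) -> no flip
All flips: (2,4) (3,4)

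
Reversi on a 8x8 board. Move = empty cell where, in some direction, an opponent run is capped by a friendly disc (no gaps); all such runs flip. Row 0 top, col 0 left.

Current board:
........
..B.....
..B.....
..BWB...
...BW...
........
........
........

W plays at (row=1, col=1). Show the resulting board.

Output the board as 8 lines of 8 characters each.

Place W at (1,1); scan 8 dirs for brackets.
Dir NW: first cell '.' (not opp) -> no flip
Dir N: first cell '.' (not opp) -> no flip
Dir NE: first cell '.' (not opp) -> no flip
Dir W: first cell '.' (not opp) -> no flip
Dir E: opp run (1,2), next='.' -> no flip
Dir SW: first cell '.' (not opp) -> no flip
Dir S: first cell '.' (not opp) -> no flip
Dir SE: opp run (2,2) capped by W -> flip
All flips: (2,2)

Answer: ........
.WB.....
..W.....
..BWB...
...BW...
........
........
........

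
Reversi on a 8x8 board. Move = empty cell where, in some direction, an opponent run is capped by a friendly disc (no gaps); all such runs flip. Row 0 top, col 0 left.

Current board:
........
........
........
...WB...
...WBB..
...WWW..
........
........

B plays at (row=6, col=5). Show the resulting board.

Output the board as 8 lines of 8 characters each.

Answer: ........
........
........
...WB...
...WBB..
...WWB..
.....B..
........

Derivation:
Place B at (6,5); scan 8 dirs for brackets.
Dir NW: opp run (5,4) (4,3), next='.' -> no flip
Dir N: opp run (5,5) capped by B -> flip
Dir NE: first cell '.' (not opp) -> no flip
Dir W: first cell '.' (not opp) -> no flip
Dir E: first cell '.' (not opp) -> no flip
Dir SW: first cell '.' (not opp) -> no flip
Dir S: first cell '.' (not opp) -> no flip
Dir SE: first cell '.' (not opp) -> no flip
All flips: (5,5)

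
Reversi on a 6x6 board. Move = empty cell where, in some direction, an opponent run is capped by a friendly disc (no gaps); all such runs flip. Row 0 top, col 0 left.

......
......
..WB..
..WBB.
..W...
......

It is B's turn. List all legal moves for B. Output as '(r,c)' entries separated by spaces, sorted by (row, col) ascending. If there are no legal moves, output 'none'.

(1,1): flips 1 -> legal
(1,2): no bracket -> illegal
(1,3): no bracket -> illegal
(2,1): flips 1 -> legal
(3,1): flips 1 -> legal
(4,1): flips 1 -> legal
(4,3): no bracket -> illegal
(5,1): flips 1 -> legal
(5,2): no bracket -> illegal
(5,3): no bracket -> illegal

Answer: (1,1) (2,1) (3,1) (4,1) (5,1)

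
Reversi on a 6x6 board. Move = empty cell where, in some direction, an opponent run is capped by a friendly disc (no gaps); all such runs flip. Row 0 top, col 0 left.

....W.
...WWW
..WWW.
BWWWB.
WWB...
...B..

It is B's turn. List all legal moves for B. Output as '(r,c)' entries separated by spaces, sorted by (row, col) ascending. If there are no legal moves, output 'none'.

Answer: (1,2) (2,0) (5,0) (5,2)

Derivation:
(0,2): no bracket -> illegal
(0,3): no bracket -> illegal
(0,5): no bracket -> illegal
(1,1): no bracket -> illegal
(1,2): flips 3 -> legal
(2,0): flips 1 -> legal
(2,1): no bracket -> illegal
(2,5): no bracket -> illegal
(3,5): no bracket -> illegal
(4,3): no bracket -> illegal
(4,4): no bracket -> illegal
(5,0): flips 1 -> legal
(5,1): no bracket -> illegal
(5,2): flips 1 -> legal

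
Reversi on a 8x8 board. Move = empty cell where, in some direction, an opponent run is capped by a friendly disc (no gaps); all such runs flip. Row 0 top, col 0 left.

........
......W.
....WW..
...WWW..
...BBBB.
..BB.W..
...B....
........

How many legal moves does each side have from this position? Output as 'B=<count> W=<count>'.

Answer: B=10 W=7

Derivation:
-- B to move --
(0,5): no bracket -> illegal
(0,6): no bracket -> illegal
(0,7): flips 3 -> legal
(1,3): flips 2 -> legal
(1,4): flips 2 -> legal
(1,5): flips 2 -> legal
(1,7): no bracket -> illegal
(2,2): flips 1 -> legal
(2,3): flips 2 -> legal
(2,6): flips 1 -> legal
(2,7): no bracket -> illegal
(3,2): no bracket -> illegal
(3,6): no bracket -> illegal
(4,2): no bracket -> illegal
(5,4): no bracket -> illegal
(5,6): no bracket -> illegal
(6,4): flips 1 -> legal
(6,5): flips 1 -> legal
(6,6): flips 1 -> legal
B mobility = 10
-- W to move --
(3,2): no bracket -> illegal
(3,6): no bracket -> illegal
(3,7): flips 1 -> legal
(4,1): no bracket -> illegal
(4,2): no bracket -> illegal
(4,7): no bracket -> illegal
(5,1): no bracket -> illegal
(5,4): flips 1 -> legal
(5,6): flips 1 -> legal
(5,7): flips 1 -> legal
(6,1): flips 2 -> legal
(6,2): flips 2 -> legal
(6,4): no bracket -> illegal
(7,2): no bracket -> illegal
(7,3): flips 3 -> legal
(7,4): no bracket -> illegal
W mobility = 7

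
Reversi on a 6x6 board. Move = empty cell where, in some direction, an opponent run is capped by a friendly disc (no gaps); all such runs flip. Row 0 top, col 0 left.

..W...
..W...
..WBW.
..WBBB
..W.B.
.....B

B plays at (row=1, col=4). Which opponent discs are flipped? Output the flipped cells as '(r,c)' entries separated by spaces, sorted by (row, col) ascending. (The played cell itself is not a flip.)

Dir NW: first cell '.' (not opp) -> no flip
Dir N: first cell '.' (not opp) -> no flip
Dir NE: first cell '.' (not opp) -> no flip
Dir W: first cell '.' (not opp) -> no flip
Dir E: first cell '.' (not opp) -> no flip
Dir SW: first cell 'B' (not opp) -> no flip
Dir S: opp run (2,4) capped by B -> flip
Dir SE: first cell '.' (not opp) -> no flip

Answer: (2,4)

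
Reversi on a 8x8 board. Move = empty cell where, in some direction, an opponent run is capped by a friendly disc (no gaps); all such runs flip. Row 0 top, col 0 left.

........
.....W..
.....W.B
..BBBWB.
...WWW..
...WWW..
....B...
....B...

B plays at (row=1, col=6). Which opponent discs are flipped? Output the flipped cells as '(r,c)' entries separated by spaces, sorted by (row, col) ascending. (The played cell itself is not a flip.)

Dir NW: first cell '.' (not opp) -> no flip
Dir N: first cell '.' (not opp) -> no flip
Dir NE: first cell '.' (not opp) -> no flip
Dir W: opp run (1,5), next='.' -> no flip
Dir E: first cell '.' (not opp) -> no flip
Dir SW: opp run (2,5) capped by B -> flip
Dir S: first cell '.' (not opp) -> no flip
Dir SE: first cell 'B' (not opp) -> no flip

Answer: (2,5)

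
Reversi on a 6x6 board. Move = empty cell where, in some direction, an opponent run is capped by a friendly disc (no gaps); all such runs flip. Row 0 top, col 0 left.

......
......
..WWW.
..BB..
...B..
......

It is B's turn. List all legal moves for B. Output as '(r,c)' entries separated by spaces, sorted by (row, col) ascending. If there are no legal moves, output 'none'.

(1,1): flips 1 -> legal
(1,2): flips 1 -> legal
(1,3): flips 1 -> legal
(1,4): flips 1 -> legal
(1,5): flips 1 -> legal
(2,1): no bracket -> illegal
(2,5): no bracket -> illegal
(3,1): no bracket -> illegal
(3,4): no bracket -> illegal
(3,5): no bracket -> illegal

Answer: (1,1) (1,2) (1,3) (1,4) (1,5)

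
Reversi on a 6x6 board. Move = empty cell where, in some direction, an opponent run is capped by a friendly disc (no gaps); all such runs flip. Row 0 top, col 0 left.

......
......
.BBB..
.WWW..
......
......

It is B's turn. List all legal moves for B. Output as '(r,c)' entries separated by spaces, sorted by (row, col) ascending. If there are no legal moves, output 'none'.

Answer: (4,0) (4,1) (4,2) (4,3) (4,4)

Derivation:
(2,0): no bracket -> illegal
(2,4): no bracket -> illegal
(3,0): no bracket -> illegal
(3,4): no bracket -> illegal
(4,0): flips 1 -> legal
(4,1): flips 2 -> legal
(4,2): flips 1 -> legal
(4,3): flips 2 -> legal
(4,4): flips 1 -> legal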